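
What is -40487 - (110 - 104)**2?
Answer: -40523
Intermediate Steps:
-40487 - (110 - 104)**2 = -40487 - 1*6**2 = -40487 - 1*36 = -40487 - 36 = -40523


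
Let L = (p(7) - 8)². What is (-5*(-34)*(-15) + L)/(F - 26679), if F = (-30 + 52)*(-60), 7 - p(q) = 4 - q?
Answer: 2546/27999 ≈ 0.090932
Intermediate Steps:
p(q) = 3 + q (p(q) = 7 - (4 - q) = 7 + (-4 + q) = 3 + q)
L = 4 (L = ((3 + 7) - 8)² = (10 - 8)² = 2² = 4)
F = -1320 (F = 22*(-60) = -1320)
(-5*(-34)*(-15) + L)/(F - 26679) = (-5*(-34)*(-15) + 4)/(-1320 - 26679) = (170*(-15) + 4)/(-27999) = (-2550 + 4)*(-1/27999) = -2546*(-1/27999) = 2546/27999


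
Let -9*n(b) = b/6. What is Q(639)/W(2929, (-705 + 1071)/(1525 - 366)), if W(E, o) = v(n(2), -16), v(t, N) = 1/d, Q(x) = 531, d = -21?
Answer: -11151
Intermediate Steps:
n(b) = -b/54 (n(b) = -b/(9*6) = -b/54)
v(t, N) = -1/21 (v(t, N) = 1/(-21) = -1/21)
W(E, o) = -1/21
Q(639)/W(2929, (-705 + 1071)/(1525 - 366)) = 531/(-1/21) = 531*(-21) = -11151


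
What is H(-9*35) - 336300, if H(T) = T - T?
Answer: -336300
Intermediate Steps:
H(T) = 0
H(-9*35) - 336300 = 0 - 336300 = -336300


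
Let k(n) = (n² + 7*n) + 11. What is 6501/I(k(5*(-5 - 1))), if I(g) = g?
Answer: 6501/701 ≈ 9.2739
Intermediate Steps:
k(n) = 11 + n² + 7*n
6501/I(k(5*(-5 - 1))) = 6501/(11 + (5*(-5 - 1))² + 7*(5*(-5 - 1))) = 6501/(11 + (5*(-6))² + 7*(5*(-6))) = 6501/(11 + (-30)² + 7*(-30)) = 6501/(11 + 900 - 210) = 6501/701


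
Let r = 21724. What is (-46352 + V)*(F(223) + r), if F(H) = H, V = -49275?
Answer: -2098725769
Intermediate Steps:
(-46352 + V)*(F(223) + r) = (-46352 - 49275)*(223 + 21724) = -95627*21947 = -2098725769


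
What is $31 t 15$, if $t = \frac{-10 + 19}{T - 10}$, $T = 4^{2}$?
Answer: $\frac{1395}{2} \approx 697.5$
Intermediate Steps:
$T = 16$
$t = \frac{3}{2}$ ($t = \frac{-10 + 19}{16 - 10} = \frac{9}{6} = 9 \cdot \frac{1}{6} = \frac{3}{2} \approx 1.5$)
$31 t 15 = 31 \cdot \frac{3}{2} \cdot 15 = \frac{93}{2} \cdot 15 = \frac{1395}{2}$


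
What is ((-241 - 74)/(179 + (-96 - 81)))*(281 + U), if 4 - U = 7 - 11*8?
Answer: -57645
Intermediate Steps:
U = 85 (U = 4 - (7 - 11*8) = 4 - (7 - 88) = 4 - 1*(-81) = 4 + 81 = 85)
((-241 - 74)/(179 + (-96 - 81)))*(281 + U) = ((-241 - 74)/(179 + (-96 - 81)))*(281 + 85) = -315/(179 - 177)*366 = -315/2*366 = -57645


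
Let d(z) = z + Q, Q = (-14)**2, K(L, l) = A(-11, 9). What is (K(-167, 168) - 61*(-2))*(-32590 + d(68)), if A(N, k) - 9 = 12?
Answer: -4622618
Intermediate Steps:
A(N, k) = 21 (A(N, k) = 9 + 12 = 21)
K(L, l) = 21
Q = 196
d(z) = 196 + z (d(z) = z + 196 = 196 + z)
(K(-167, 168) - 61*(-2))*(-32590 + d(68)) = (21 - 61*(-2))*(-32590 + (196 + 68)) = (21 + 122)*(-32590 + 264) = 143*(-32326) = -4622618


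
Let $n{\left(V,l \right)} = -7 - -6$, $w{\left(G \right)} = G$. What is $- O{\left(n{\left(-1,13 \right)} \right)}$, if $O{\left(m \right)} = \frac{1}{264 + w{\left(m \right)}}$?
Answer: $- \frac{1}{263} \approx -0.0038023$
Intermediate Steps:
$n{\left(V,l \right)} = -1$ ($n{\left(V,l \right)} = -7 + 6 = -1$)
$O{\left(m \right)} = \frac{1}{264 + m}$
$- O{\left(n{\left(-1,13 \right)} \right)} = - \frac{1}{264 - 1} = - \frac{1}{263}$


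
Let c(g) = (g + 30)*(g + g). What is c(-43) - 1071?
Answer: 47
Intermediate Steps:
c(g) = 2*g*(30 + g) (c(g) = (30 + g)*(2*g) = 2*g*(30 + g))
c(-43) - 1071 = 2*(-43)*(30 - 43) - 1071 = 2*(-43)*(-13) - 1071 = 1118 - 1071 = 47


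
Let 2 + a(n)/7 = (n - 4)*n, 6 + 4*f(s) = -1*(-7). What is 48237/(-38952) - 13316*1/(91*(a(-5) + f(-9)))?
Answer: -2454722521/1423760520 ≈ -1.7241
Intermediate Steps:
f(s) = 1/4 (f(s) = -3/2 + (-1*(-7))/4 = -3/2 + (1/4)*7 = -3/2 + 7/4 = 1/4)
a(n) = -14 + 7*n*(-4 + n) (a(n) = -14 + 7*((n - 4)*n) = -14 + 7*((-4 + n)*n) = -14 + 7*(n*(-4 + n)) = -14 + 7*n*(-4 + n))
48237/(-38952) - 13316*1/(91*(a(-5) + f(-9))) = 48237/(-38952) - 13316*1/(91*((-14 - 28*(-5) + 7*(-5)**2) + 1/4)) = 48237*(-1/38952) - 13316*1/(91*((-14 + 140 + 7*25) + 1/4)) = -16079/12984 - 13316*1/(91*((-14 + 140 + 175) + 1/4)) = -16079/12984 - 13316*1/(91*(301 + 1/4)) = -16079/12984 - 13316/(91*(1205/4)) = -16079/12984 - 13316/109655/4 = -16079/12984 - 13316*4/109655 = -16079/12984 - 53264/109655 = -2454722521/1423760520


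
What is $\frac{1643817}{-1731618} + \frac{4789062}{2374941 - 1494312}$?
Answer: $\frac{108654492721}{24204968694} \approx 4.4889$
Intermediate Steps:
$\frac{1643817}{-1731618} + \frac{4789062}{2374941 - 1494312} = 1643817 \left(- \frac{1}{1731618}\right) + \frac{4789062}{880629} = - \frac{78277}{82458} + 4789062 \cdot \frac{1}{880629} = - \frac{78277}{82458} + \frac{1596354}{293543} = \frac{108654492721}{24204968694}$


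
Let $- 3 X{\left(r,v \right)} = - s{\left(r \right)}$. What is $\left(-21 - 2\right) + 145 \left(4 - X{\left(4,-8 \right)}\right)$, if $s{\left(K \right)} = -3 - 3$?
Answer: $847$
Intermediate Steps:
$s{\left(K \right)} = -6$
$X{\left(r,v \right)} = -2$ ($X{\left(r,v \right)} = - \frac{\left(-1\right) \left(-6\right)}{3} = \left(- \frac{1}{3}\right) 6 = -2$)
$\left(-21 - 2\right) + 145 \left(4 - X{\left(4,-8 \right)}\right) = \left(-21 - 2\right) + 145 \left(4 - -2\right) = \left(-21 - 2\right) + 145 \left(4 + 2\right) = -23 + 145 \cdot 6 = -23 + 870 = 847$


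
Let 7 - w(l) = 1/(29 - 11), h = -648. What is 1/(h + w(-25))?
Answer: -18/11539 ≈ -0.0015599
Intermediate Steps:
w(l) = 125/18 (w(l) = 7 - 1/(29 - 11) = 7 - 1/18 = 125/18)
1/(h + w(-25)) = 1/(-648 + 125/18) = 1/(-11539/18) = -18/11539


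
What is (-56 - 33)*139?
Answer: -12371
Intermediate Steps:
(-56 - 33)*139 = -89*139 = -12371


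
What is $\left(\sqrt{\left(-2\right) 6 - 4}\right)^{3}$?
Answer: $- 64 i \approx - 64.0 i$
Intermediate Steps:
$\left(\sqrt{\left(-2\right) 6 - 4}\right)^{3} = \left(\sqrt{-12 - 4}\right)^{3} = \left(\sqrt{-16}\right)^{3} = \left(4 i\right)^{3} = - 64 i$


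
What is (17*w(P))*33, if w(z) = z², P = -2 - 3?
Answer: 14025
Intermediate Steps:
P = -5
(17*w(P))*33 = (17*(-5)²)*33 = (17*25)*33 = 425*33 = 14025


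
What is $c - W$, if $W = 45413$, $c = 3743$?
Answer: $-41670$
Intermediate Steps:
$c - W = 3743 - 45413 = -41670$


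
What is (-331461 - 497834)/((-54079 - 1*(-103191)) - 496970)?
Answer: 829295/447858 ≈ 1.8517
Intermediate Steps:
(-331461 - 497834)/((-54079 - 1*(-103191)) - 496970) = -829295/((-54079 + 103191) - 496970) = -829295/(49112 - 496970) = -829295/(-447858) = -829295*(-1/447858) = 829295/447858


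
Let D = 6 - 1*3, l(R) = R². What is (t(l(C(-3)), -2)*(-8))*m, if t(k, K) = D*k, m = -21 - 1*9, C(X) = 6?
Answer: 25920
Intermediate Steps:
m = -30 (m = -21 - 9 = -30)
D = 3 (D = 6 - 3 = 3)
t(k, K) = 3*k
(t(l(C(-3)), -2)*(-8))*m = ((3*6²)*(-8))*(-30) = ((3*36)*(-8))*(-30) = (108*(-8))*(-30) = -864*(-30) = 25920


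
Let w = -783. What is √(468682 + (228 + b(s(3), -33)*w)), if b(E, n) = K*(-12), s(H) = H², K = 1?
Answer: √478306 ≈ 691.60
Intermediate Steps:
b(E, n) = -12 (b(E, n) = 1*(-12) = -12)
√(468682 + (228 + b(s(3), -33)*w)) = √(468682 + (228 - 12*(-783))) = √(468682 + (228 + 9396)) = √(468682 + 9624) = √478306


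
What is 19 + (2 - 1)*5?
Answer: 24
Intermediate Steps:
19 + (2 - 1)*5 = 19 + 1*5 = 19 + 5 = 24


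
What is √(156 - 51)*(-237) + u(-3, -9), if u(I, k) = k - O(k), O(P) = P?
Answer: -237*√105 ≈ -2428.5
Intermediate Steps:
u(I, k) = 0 (u(I, k) = k - k = 0)
√(156 - 51)*(-237) + u(-3, -9) = √(156 - 51)*(-237) + 0 = √105*(-237) + 0 = -237*√105 + 0 = -237*√105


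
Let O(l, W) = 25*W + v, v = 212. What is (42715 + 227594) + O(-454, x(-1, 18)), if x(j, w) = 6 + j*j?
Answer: 270696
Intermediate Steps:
x(j, w) = 6 + j²
O(l, W) = 212 + 25*W (O(l, W) = 25*W + 212 = 212 + 25*W)
(42715 + 227594) + O(-454, x(-1, 18)) = (42715 + 227594) + (212 + 25*(6 + (-1)²)) = 270309 + (212 + 25*(6 + 1)) = 270309 + (212 + 25*7) = 270309 + (212 + 175) = 270309 + 387 = 270696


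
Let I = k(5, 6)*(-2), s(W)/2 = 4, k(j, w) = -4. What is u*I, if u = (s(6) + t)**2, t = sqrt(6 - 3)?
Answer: 536 + 128*sqrt(3) ≈ 757.70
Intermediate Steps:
s(W) = 8 (s(W) = 2*4 = 8)
t = sqrt(3) ≈ 1.7320
u = (8 + sqrt(3))**2 ≈ 94.713
I = 8 (I = -4*(-2) = 8)
u*I = (8 + sqrt(3))**2*8 = 8*(8 + sqrt(3))**2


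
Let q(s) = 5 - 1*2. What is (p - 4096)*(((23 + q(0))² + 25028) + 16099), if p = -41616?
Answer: -1910898736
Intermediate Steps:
q(s) = 3 (q(s) = 5 - 2 = 3)
(p - 4096)*(((23 + q(0))² + 25028) + 16099) = (-41616 - 4096)*(((23 + 3)² + 25028) + 16099) = -45712*((26² + 25028) + 16099) = -45712*((676 + 25028) + 16099) = -45712*(25704 + 16099) = -45712*41803 = -1910898736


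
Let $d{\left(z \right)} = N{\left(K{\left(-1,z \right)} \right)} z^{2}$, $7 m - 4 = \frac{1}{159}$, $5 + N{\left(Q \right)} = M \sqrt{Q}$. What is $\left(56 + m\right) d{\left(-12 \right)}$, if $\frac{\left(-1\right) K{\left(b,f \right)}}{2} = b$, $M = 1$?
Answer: $- \frac{2158800}{53} + \frac{431760 \sqrt{2}}{53} \approx -29211.0$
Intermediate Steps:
$K{\left(b,f \right)} = - 2 b$
$N{\left(Q \right)} = -5 + \sqrt{Q}$ ($N{\left(Q \right)} = -5 + 1 \sqrt{Q} = -5 + \sqrt{Q}$)
$m = \frac{91}{159}$ ($m = \frac{4}{7} + \frac{1}{7 \cdot 159} = \frac{4}{7} + \frac{1}{7} \cdot \frac{1}{159} = \frac{4}{7} + \frac{1}{1113} = \frac{91}{159} \approx 0.57233$)
$d{\left(z \right)} = z^{2} \left(-5 + \sqrt{2}\right)$ ($d{\left(z \right)} = \left(-5 + \sqrt{\left(-2\right) \left(-1\right)}\right) z^{2} = \left(-5 + \sqrt{2}\right) z^{2} = z^{2} \left(-5 + \sqrt{2}\right)$)
$\left(56 + m\right) d{\left(-12 \right)} = \left(56 + \frac{91}{159}\right) \left(-12\right)^{2} \left(-5 + \sqrt{2}\right) = \frac{8995 \cdot 144 \left(-5 + \sqrt{2}\right)}{159} = \frac{8995 \left(-720 + 144 \sqrt{2}\right)}{159} = - \frac{2158800}{53} + \frac{431760 \sqrt{2}}{53}$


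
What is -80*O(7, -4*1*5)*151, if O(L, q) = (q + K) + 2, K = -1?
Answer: 229520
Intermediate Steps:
O(L, q) = 1 + q (O(L, q) = (q - 1) + 2 = (-1 + q) + 2 = 1 + q)
-80*O(7, -4*1*5)*151 = -80*(1 - 4*1*5)*151 = -80*(1 - 4*5)*151 = -80*(1 - 20)*151 = -80*(-19)*151 = 1520*151 = 229520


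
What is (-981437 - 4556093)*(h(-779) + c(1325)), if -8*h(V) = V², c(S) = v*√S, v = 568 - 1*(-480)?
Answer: 1680200121365/4 - 29016657200*√53 ≈ 2.0881e+11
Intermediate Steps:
v = 1048 (v = 568 + 480 = 1048)
c(S) = 1048*√S
h(V) = -V²/8
(-981437 - 4556093)*(h(-779) + c(1325)) = (-981437 - 4556093)*(-⅛*(-779)² + 1048*√1325) = -5537530*(-⅛*606841 + 1048*(5*√53)) = -5537530*(-606841/8 + 5240*√53) = 1680200121365/4 - 29016657200*√53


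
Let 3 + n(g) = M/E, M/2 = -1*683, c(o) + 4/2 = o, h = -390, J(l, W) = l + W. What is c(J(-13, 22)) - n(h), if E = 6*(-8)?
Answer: -443/24 ≈ -18.458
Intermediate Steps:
J(l, W) = W + l
c(o) = -2 + o
E = -48
M = -1366 (M = 2*(-1*683) = 2*(-683) = -1366)
n(g) = 611/24 (n(g) = -3 - 1366/(-48) = -3 - 1366*(-1/48) = -3 + 683/24 = 611/24)
c(J(-13, 22)) - n(h) = (-2 + (22 - 13)) - 1*611/24 = (-2 + 9) - 611/24 = 7 - 611/24 = -443/24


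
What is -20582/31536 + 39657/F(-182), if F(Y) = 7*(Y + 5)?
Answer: -212687375/6512184 ≈ -32.660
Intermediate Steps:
F(Y) = 35 + 7*Y (F(Y) = 7*(5 + Y) = 35 + 7*Y)
-20582/31536 + 39657/F(-182) = -20582/31536 + 39657/(35 + 7*(-182)) = -20582*1/31536 + 39657/(35 - 1274) = -10291/15768 + 39657/(-1239) = -10291/15768 + 39657*(-1/1239) = -10291/15768 - 13219/413 = -212687375/6512184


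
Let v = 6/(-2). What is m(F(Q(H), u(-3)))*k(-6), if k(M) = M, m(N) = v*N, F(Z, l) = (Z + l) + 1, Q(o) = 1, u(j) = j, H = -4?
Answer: -18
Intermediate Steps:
F(Z, l) = 1 + Z + l
v = -3 (v = 6*(-½) = -3)
m(N) = -3*N
m(F(Q(H), u(-3)))*k(-6) = -3*(1 + 1 - 3)*(-6) = -3*(-1)*(-6) = 3*(-6) = -18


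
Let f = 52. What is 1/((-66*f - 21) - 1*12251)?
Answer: -1/15704 ≈ -6.3678e-5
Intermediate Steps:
1/((-66*f - 21) - 1*12251) = 1/((-66*52 - 21) - 1*12251) = 1/((-3432 - 21) - 12251) = 1/(-3453 - 12251) = 1/(-15704) = -1/15704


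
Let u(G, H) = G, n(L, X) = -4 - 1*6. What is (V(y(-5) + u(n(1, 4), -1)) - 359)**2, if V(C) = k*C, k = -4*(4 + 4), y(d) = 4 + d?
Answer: 49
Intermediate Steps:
n(L, X) = -10 (n(L, X) = -4 - 6 = -10)
k = -32 (k = -4*8 = -32)
V(C) = -32*C
(V(y(-5) + u(n(1, 4), -1)) - 359)**2 = (-32*((4 - 5) - 10) - 359)**2 = (-32*(-1 - 10) - 359)**2 = (-32*(-11) - 359)**2 = (352 - 359)**2 = (-7)**2 = 49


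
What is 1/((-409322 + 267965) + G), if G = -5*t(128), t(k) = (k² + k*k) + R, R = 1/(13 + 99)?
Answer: -112/34182069 ≈ -3.2766e-6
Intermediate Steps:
R = 1/112 ≈ 0.0089286
t(k) = 1/112 + 2*k² (t(k) = (k² + k*k) + 1/112 = (k² + k²) + 1/112 = 2*k² + 1/112 = 1/112 + 2*k²)
G = -18350085/112 (G = -5*(1/112 + 2*128²) = -5*(1/112 + 2*16384) = -5*(1/112 + 32768) = -5*3670017/112 = -18350085/112 ≈ -1.6384e+5)
1/((-409322 + 267965) + G) = 1/((-409322 + 267965) - 18350085/112) = 1/(-141357 - 18350085/112) = 1/(-34182069/112) = -112/34182069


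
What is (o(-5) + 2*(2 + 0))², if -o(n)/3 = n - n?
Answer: 16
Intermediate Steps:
o(n) = 0 (o(n) = -3*(n - n) = -3*0 = 0)
(o(-5) + 2*(2 + 0))² = (0 + 2*(2 + 0))² = (0 + 2*2)² = (0 + 4)² = 4² = 16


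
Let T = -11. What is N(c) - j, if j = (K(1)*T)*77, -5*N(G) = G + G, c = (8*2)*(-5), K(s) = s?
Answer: 879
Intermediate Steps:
c = -80 (c = 16*(-5) = -80)
N(G) = -2*G/5 (N(G) = -(G + G)/5 = -2*G/5)
j = -847 (j = (1*(-11))*77 = -11*77 = -847)
N(c) - j = -2/5*(-80) - 1*(-847) = 32 + 847 = 879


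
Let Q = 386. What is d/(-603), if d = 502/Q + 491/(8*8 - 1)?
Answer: -110576/7331877 ≈ -0.015082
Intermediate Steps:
d = 110576/12159 (d = 502/386 + 491/(8*8 - 1) = 502*(1/386) + 491/(64 - 1) = 251/193 + 491/63 = 110576/12159 ≈ 9.0942)
d/(-603) = (110576/12159)/(-603) = (110576/12159)*(-1/603) = -110576/7331877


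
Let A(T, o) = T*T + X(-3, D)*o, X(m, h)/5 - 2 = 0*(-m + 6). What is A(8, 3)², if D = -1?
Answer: 8836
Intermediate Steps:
X(m, h) = 10 (X(m, h) = 10 + 5*(0*(-m + 6)) = 10 + 5*(0*(6 - m)) = 10 + 5*0 = 10 + 0 = 10)
A(T, o) = T² + 10*o (A(T, o) = T*T + 10*o = T² + 10*o)
A(8, 3)² = (8² + 10*3)² = (64 + 30)² = 94² = 8836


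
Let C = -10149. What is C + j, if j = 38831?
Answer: 28682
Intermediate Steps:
C + j = -10149 + 38831 = 28682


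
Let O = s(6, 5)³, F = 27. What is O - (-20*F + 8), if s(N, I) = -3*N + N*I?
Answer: 2260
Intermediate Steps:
s(N, I) = -3*N + I*N
O = 1728 (O = (6*(-3 + 5))³ = (6*2)³ = 12³ = 1728)
O - (-20*F + 8) = 1728 - (-20*27 + 8) = 1728 - (-540 + 8) = 1728 - 1*(-532) = 1728 + 532 = 2260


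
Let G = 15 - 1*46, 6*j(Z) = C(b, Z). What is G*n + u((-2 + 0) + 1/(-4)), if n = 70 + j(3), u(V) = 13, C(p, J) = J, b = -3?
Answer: -4345/2 ≈ -2172.5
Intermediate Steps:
j(Z) = Z/6
G = -31 (G = 15 - 46 = -31)
n = 141/2 (n = 70 + (1/6)*3 = 70 + 1/2 = 141/2 ≈ 70.500)
G*n + u((-2 + 0) + 1/(-4)) = -31*141/2 + 13 = -4371/2 + 13 = -4345/2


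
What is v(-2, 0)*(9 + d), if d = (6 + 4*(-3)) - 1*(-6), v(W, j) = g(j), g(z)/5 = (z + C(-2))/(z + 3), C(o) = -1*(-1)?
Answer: 15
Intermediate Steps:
C(o) = 1
g(z) = 5*(1 + z)/(3 + z) (g(z) = 5*((z + 1)/(z + 3)) = 5*((1 + z)/(3 + z)) = 5*(1 + z)/(3 + z))
v(W, j) = 5*(1 + j)/(3 + j)
d = 0 (d = (6 - 12) + 6 = -6 + 6 = 0)
v(-2, 0)*(9 + d) = (5*(1 + 0)/(3 + 0))*(9 + 0) = (5*1/3)*9 = (5*(1/3)*1)*9 = (5/3)*9 = 15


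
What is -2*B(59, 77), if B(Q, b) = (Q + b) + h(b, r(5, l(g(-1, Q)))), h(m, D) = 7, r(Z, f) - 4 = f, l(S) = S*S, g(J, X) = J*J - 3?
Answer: -286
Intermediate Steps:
g(J, X) = -3 + J**2 (g(J, X) = J**2 - 3 = -3 + J**2)
l(S) = S**2
r(Z, f) = 4 + f
B(Q, b) = 7 + Q + b (B(Q, b) = (Q + b) + 7 = 7 + Q + b)
-2*B(59, 77) = -2*(7 + 59 + 77) = -2*143 = -286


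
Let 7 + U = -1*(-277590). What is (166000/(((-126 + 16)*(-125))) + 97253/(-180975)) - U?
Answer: -552568453978/1990725 ≈ -2.7757e+5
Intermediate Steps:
U = 277583 (U = -7 - 1*(-277590) = -7 + 277590 = 277583)
(166000/(((-126 + 16)*(-125))) + 97253/(-180975)) - U = (166000/(((-126 + 16)*(-125))) + 97253/(-180975)) - 1*277583 = (166000/((-110*(-125))) + 97253*(-1/180975)) - 277583 = (166000/13750 - 97253/180975) - 277583 = (166000*(1/13750) - 97253/180975) - 277583 = (664/55 - 97253/180975) - 277583 = 22963697/1990725 - 277583 = -552568453978/1990725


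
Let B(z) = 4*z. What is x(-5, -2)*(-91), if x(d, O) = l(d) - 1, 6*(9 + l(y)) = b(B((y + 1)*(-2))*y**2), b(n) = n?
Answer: -33670/3 ≈ -11223.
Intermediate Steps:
l(y) = -9 + y**2*(-8 - 8*y)/6 (l(y) = -9 + ((4*((y + 1)*(-2)))*y**2)/6 = -9 + ((4*((1 + y)*(-2)))*y**2)/6 = -9 + ((4*(-2 - 2*y))*y**2)/6 = -9 + ((-8 - 8*y)*y**2)/6 = -9 + (y**2*(-8 - 8*y))/6 = -9 + y**2*(-8 - 8*y)/6)
x(d, O) = -10 - 4*d**2*(1 + d)/3 (x(d, O) = (-9 - 4*d**2*(1 + d)/3) - 1 = -10 - 4*d**2*(1 + d)/3)
x(-5, -2)*(-91) = (-10 + (4/3)*(-5)**2*(-1 - 1*(-5)))*(-91) = (-10 + (4/3)*25*(-1 + 5))*(-91) = (-10 + (4/3)*25*4)*(-91) = (-10 + 400/3)*(-91) = (370/3)*(-91) = -33670/3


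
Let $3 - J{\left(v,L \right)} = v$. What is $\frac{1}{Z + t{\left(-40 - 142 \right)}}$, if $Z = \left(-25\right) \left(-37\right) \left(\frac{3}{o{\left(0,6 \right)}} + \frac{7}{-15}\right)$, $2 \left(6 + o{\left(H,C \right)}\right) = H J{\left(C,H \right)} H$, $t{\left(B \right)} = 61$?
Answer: $- \frac{6}{4999} \approx -0.0012002$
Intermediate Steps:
$J{\left(v,L \right)} = 3 - v$
$o{\left(H,C \right)} = -6 + \frac{H^{2} \left(3 - C\right)}{2}$ ($o{\left(H,C \right)} = -6 + \frac{H \left(3 - C\right) H}{2} = -6 + \frac{H^{2} \left(3 - C\right)}{2}$)
$Z = - \frac{5365}{6}$ ($Z = \left(-25\right) \left(-37\right) \left(\frac{3}{-6 + \frac{0^{2} \left(3 - 6\right)}{2}} + \frac{7}{-15}\right) = 925 \left(\frac{3}{-6 + \frac{1}{2} \cdot 0 \left(3 - 6\right)} + 7 \left(- \frac{1}{15}\right)\right) = 925 \left(\frac{3}{-6 + \frac{1}{2} \cdot 0 \left(-3\right)} - \frac{7}{15}\right) = 925 \left(\frac{3}{-6 + 0} - \frac{7}{15}\right) = 925 \left(\frac{3}{-6} - \frac{7}{15}\right) = 925 \left(3 \left(- \frac{1}{6}\right) - \frac{7}{15}\right) = 925 \left(- \frac{1}{2} - \frac{7}{15}\right) = 925 \left(- \frac{29}{30}\right) = - \frac{5365}{6} \approx -894.17$)
$\frac{1}{Z + t{\left(-40 - 142 \right)}} = \frac{1}{- \frac{5365}{6} + 61} = \frac{1}{- \frac{4999}{6}} = - \frac{6}{4999}$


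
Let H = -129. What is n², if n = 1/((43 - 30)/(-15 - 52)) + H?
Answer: 3041536/169 ≈ 17997.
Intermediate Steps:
n = -1744/13 (n = 1/((43 - 30)/(-15 - 52)) - 129 = 1/(13/(-67)) - 129 = 1/(13*(-1/67)) - 129 = 1/(-13/67) - 129 = -67/13 - 129 = -1744/13 ≈ -134.15)
n² = (-1744/13)² = 3041536/169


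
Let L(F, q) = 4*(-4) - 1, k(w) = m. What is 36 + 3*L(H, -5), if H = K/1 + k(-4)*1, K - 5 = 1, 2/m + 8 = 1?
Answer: -15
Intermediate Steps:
m = -2/7 (m = 2/(-8 + 1) = 2/(-7) = 2*(-⅐) = -2/7 ≈ -0.28571)
k(w) = -2/7
K = 6 (K = 5 + 1 = 6)
H = 40/7 (H = 6/1 - 2/7*1 = 6*1 - 2/7 = 6 - 2/7 = 40/7 ≈ 5.7143)
L(F, q) = -17 (L(F, q) = -16 - 1 = -17)
36 + 3*L(H, -5) = 36 + 3*(-17) = 36 - 51 = -15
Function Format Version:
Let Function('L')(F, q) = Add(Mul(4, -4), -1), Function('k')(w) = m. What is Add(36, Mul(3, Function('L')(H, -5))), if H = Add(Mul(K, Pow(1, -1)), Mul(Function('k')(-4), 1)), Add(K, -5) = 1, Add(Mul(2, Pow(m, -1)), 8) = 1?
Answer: -15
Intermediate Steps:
m = Rational(-2, 7) (m = Mul(2, Pow(Add(-8, 1), -1)) = Mul(2, Pow(-7, -1)) = Mul(2, Rational(-1, 7)) = Rational(-2, 7) ≈ -0.28571)
Function('k')(w) = Rational(-2, 7)
K = 6 (K = Add(5, 1) = 6)
H = Rational(40, 7) (H = Add(Mul(6, Pow(1, -1)), Mul(Rational(-2, 7), 1)) = Add(Mul(6, 1), Rational(-2, 7)) = Add(6, Rational(-2, 7)) = Rational(40, 7) ≈ 5.7143)
Function('L')(F, q) = -17 (Function('L')(F, q) = Add(-16, -1) = -17)
Add(36, Mul(3, Function('L')(H, -5))) = Add(36, Mul(3, -17)) = Add(36, -51) = -15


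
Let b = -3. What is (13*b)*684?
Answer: -26676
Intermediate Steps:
(13*b)*684 = (13*(-3))*684 = -39*684 = -26676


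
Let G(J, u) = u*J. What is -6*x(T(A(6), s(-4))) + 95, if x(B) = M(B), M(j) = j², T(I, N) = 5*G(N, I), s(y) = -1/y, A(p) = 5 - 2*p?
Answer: -2915/8 ≈ -364.38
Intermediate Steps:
G(J, u) = J*u
T(I, N) = 5*I*N (T(I, N) = 5*(N*I) = 5*(I*N) = 5*I*N)
x(B) = B²
-6*x(T(A(6), s(-4))) + 95 = -6*25*(5 - 2*6)²/16 + 95 = -6*25*(5 - 12)²/16 + 95 = -6*(5*(-7)*(¼))² + 95 = -6*(-35/4)² + 95 = -6*1225/16 + 95 = -3675/8 + 95 = -2915/8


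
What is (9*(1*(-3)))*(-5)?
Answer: 135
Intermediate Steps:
(9*(1*(-3)))*(-5) = (9*(-3))*(-5) = -27*(-5) = 135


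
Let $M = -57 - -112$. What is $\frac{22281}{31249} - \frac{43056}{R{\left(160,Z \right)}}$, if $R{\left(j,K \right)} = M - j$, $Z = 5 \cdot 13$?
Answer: $\frac{449265483}{1093715} \approx 410.77$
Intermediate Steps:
$Z = 65$
$M = 55$ ($M = -57 + 112 = 55$)
$R{\left(j,K \right)} = 55 - j$
$\frac{22281}{31249} - \frac{43056}{R{\left(160,Z \right)}} = \frac{22281}{31249} - \frac{43056}{55 - 160} = 22281 \cdot \frac{1}{31249} - \frac{43056}{55 - 160} = \frac{22281}{31249} - \frac{43056}{-105} = \frac{22281}{31249} - - \frac{14352}{35} = \frac{22281}{31249} + \frac{14352}{35} = \frac{449265483}{1093715}$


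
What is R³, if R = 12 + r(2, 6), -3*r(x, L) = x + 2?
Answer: 32768/27 ≈ 1213.6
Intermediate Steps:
r(x, L) = -⅔ - x/3 (r(x, L) = -(x + 2)/3 = -(2 + x)/3 = -⅔ - x/3)
R = 32/3 (R = 12 + (-⅔ - ⅓*2) = 12 + (-⅔ - ⅔) = 12 - 4/3 = 32/3 ≈ 10.667)
R³ = (32/3)³ = 32768/27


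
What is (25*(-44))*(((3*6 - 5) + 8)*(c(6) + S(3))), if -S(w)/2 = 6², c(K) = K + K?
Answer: 1386000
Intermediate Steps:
c(K) = 2*K
S(w) = -72 (S(w) = -2*6² = -2*36 = -72)
(25*(-44))*(((3*6 - 5) + 8)*(c(6) + S(3))) = (25*(-44))*(((3*6 - 5) + 8)*(2*6 - 72)) = -1100*((18 - 5) + 8)*(12 - 72) = -1100*(13 + 8)*(-60) = -23100*(-60) = -1100*(-1260) = 1386000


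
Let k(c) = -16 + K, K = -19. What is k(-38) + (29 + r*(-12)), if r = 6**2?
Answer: -438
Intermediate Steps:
r = 36
k(c) = -35 (k(c) = -16 - 19 = -35)
k(-38) + (29 + r*(-12)) = -35 + (29 + 36*(-12)) = -35 + (29 - 432) = -35 - 403 = -438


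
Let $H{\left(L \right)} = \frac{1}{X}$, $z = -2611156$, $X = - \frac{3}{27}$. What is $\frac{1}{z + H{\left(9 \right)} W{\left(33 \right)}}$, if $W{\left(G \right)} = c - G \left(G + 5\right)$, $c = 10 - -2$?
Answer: $- \frac{1}{2599978} \approx -3.8462 \cdot 10^{-7}$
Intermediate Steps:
$c = 12$ ($c = 10 + 2 = 12$)
$X = - \frac{1}{9}$ ($X = \left(-3\right) \frac{1}{27} = - \frac{1}{9} \approx -0.11111$)
$W{\left(G \right)} = 12 - G \left(5 + G\right)$ ($W{\left(G \right)} = 12 - G \left(G + 5\right) = 12 - G \left(5 + G\right)$)
$H{\left(L \right)} = -9$ ($H{\left(L \right)} = \frac{1}{- \frac{1}{9}} = -9$)
$\frac{1}{z + H{\left(9 \right)} W{\left(33 \right)}} = \frac{1}{-2611156 - 9 \left(12 - 33^{2} - 165\right)} = \frac{1}{-2611156 - 9 \left(12 - 1089 - 165\right)} = \frac{1}{-2611156 - -11178} = \frac{1}{-2611156 + 11178} = \frac{1}{-2599978} = - \frac{1}{2599978}$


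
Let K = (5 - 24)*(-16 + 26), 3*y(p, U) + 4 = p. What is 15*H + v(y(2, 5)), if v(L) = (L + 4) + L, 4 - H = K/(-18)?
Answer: -287/3 ≈ -95.667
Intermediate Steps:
y(p, U) = -4/3 + p/3
K = -190 (K = -19*10 = -190)
H = -59/9 (H = 4 - (-190)/(-18) = 4 - (-190)*(-1)/18 = 4 - 1*95/9 = 4 - 95/9 = -59/9 ≈ -6.5556)
v(L) = 4 + 2*L (v(L) = (4 + L) + L = 4 + 2*L)
15*H + v(y(2, 5)) = 15*(-59/9) + (4 + 2*(-4/3 + (⅓)*2)) = -295/3 + (4 + 2*(-4/3 + ⅔)) = -295/3 + (4 + 2*(-⅔)) = -295/3 + (4 - 4/3) = -295/3 + 8/3 = -287/3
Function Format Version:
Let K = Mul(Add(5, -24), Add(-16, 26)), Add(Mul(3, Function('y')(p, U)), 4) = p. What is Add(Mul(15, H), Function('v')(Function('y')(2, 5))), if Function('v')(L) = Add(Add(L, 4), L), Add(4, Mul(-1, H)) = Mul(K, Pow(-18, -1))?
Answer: Rational(-287, 3) ≈ -95.667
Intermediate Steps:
Function('y')(p, U) = Add(Rational(-4, 3), Mul(Rational(1, 3), p))
K = -190 (K = Mul(-19, 10) = -190)
H = Rational(-59, 9) (H = Add(4, Mul(-1, Mul(-190, Pow(-18, -1)))) = Add(4, Mul(-1, Mul(-190, Rational(-1, 18)))) = Add(4, Mul(-1, Rational(95, 9))) = Add(4, Rational(-95, 9)) = Rational(-59, 9) ≈ -6.5556)
Function('v')(L) = Add(4, Mul(2, L)) (Function('v')(L) = Add(Add(4, L), L) = Add(4, Mul(2, L)))
Add(Mul(15, H), Function('v')(Function('y')(2, 5))) = Add(Mul(15, Rational(-59, 9)), Add(4, Mul(2, Add(Rational(-4, 3), Mul(Rational(1, 3), 2))))) = Add(Rational(-295, 3), Add(4, Mul(2, Add(Rational(-4, 3), Rational(2, 3))))) = Add(Rational(-295, 3), Add(4, Mul(2, Rational(-2, 3)))) = Add(Rational(-295, 3), Add(4, Rational(-4, 3))) = Add(Rational(-295, 3), Rational(8, 3)) = Rational(-287, 3)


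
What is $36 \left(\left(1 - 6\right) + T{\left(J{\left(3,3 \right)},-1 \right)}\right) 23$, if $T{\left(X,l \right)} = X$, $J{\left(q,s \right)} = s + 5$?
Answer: $2484$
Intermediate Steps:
$J{\left(q,s \right)} = 5 + s$
$36 \left(\left(1 - 6\right) + T{\left(J{\left(3,3 \right)},-1 \right)}\right) 23 = 36 \left(\left(1 - 6\right) + \left(5 + 3\right)\right) 23 = 36 \left(\left(1 - 6\right) + 8\right) 23 = 36 \left(-5 + 8\right) 23 = 36 \cdot 3 \cdot 23 = 108 \cdot 23 = 2484$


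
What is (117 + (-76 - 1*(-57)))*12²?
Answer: 14112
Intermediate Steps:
(117 + (-76 - 1*(-57)))*12² = (117 + (-76 + 57))*144 = (117 - 19)*144 = 98*144 = 14112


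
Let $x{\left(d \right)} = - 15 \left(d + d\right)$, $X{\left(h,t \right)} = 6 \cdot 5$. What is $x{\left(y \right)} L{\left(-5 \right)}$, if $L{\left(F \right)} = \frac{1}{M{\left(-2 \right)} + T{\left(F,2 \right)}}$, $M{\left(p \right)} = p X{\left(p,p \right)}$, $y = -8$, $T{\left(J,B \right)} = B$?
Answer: $- \frac{120}{29} \approx -4.1379$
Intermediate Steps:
$X{\left(h,t \right)} = 30$
$x{\left(d \right)} = - 30 d$ ($x{\left(d \right)} = - 15 \cdot 2 d = - 30 d$)
$M{\left(p \right)} = 30 p$ ($M{\left(p \right)} = p 30 = 30 p$)
$L{\left(F \right)} = - \frac{1}{58}$ ($L{\left(F \right)} = \frac{1}{30 \left(-2\right) + 2} = \frac{1}{-60 + 2} = \frac{1}{-58} = - \frac{1}{58}$)
$x{\left(y \right)} L{\left(-5 \right)} = \left(-30\right) \left(-8\right) \left(- \frac{1}{58}\right) = 240 \left(- \frac{1}{58}\right) = - \frac{120}{29}$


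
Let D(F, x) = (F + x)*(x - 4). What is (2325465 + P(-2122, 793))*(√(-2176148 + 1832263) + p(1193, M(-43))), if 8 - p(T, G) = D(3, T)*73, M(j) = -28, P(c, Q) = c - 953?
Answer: -241085457277560 + 2322390*I*√343885 ≈ -2.4109e+14 + 1.3619e+9*I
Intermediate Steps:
P(c, Q) = -953 + c
D(F, x) = (-4 + x)*(F + x) (D(F, x) = (F + x)*(-4 + x) = (-4 + x)*(F + x))
p(T, G) = 884 - 73*T² + 73*T (p(T, G) = 8 - (T² - 4*3 - 4*T + 3*T)*73 = 8 - (T² - 12 - 4*T + 3*T)*73 = 8 - (-12 + T² - T)*73 = 8 - (-876 - 73*T + 73*T²) = 8 + (876 - 73*T² + 73*T) = 884 - 73*T² + 73*T)
(2325465 + P(-2122, 793))*(√(-2176148 + 1832263) + p(1193, M(-43))) = (2325465 + (-953 - 2122))*(√(-2176148 + 1832263) + (884 - 73*1193² + 73*1193)) = (2325465 - 3075)*(√(-343885) + (884 - 73*1423249 + 87089)) = 2322390*(I*√343885 + (884 - 103897177 + 87089)) = 2322390*(I*√343885 - 103809204) = 2322390*(-103809204 + I*√343885) = -241085457277560 + 2322390*I*√343885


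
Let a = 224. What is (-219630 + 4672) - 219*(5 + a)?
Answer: -265109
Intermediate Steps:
(-219630 + 4672) - 219*(5 + a) = (-219630 + 4672) - 219*(5 + 224) = -214958 - 219*229 = -214958 - 50151 = -265109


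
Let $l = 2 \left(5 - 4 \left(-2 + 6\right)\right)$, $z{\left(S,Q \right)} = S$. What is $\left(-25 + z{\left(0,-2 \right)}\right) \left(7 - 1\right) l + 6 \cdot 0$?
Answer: $3300$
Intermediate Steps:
$l = -22$ ($l = 2 \left(5 - 16\right) = 2 \left(-11\right) = -22$)
$\left(-25 + z{\left(0,-2 \right)}\right) \left(7 - 1\right) l + 6 \cdot 0 = \left(-25 + 0\right) \left(7 - 1\right) \left(-22\right) + 6 \cdot 0 = \left(-25\right) 6 \left(-22\right) + 0 = \left(-150\right) \left(-22\right) + 0 = 3300 + 0 = 3300$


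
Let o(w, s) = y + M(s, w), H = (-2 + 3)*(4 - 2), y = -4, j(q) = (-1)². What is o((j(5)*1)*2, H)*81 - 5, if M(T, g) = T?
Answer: -167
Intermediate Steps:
j(q) = 1
H = 2 (H = 1*2 = 2)
o(w, s) = -4 + s
o((j(5)*1)*2, H)*81 - 5 = (-4 + 2)*81 - 5 = -2*81 - 5 = -162 - 5 = -167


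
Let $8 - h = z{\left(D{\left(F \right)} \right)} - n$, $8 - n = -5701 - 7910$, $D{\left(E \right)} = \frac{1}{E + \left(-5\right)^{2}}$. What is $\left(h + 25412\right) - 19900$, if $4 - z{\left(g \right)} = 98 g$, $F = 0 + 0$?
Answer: $\frac{478473}{25} \approx 19139.0$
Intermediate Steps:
$F = 0$
$D{\left(E \right)} = \frac{1}{25 + E}$ ($D{\left(E \right)} = \frac{1}{E + 25} = \frac{1}{25 + E}$)
$n = 13619$ ($n = 8 - \left(-5701 - 7910\right) = 8 - -13611 = 8 + 13611 = 13619$)
$z{\left(g \right)} = 4 - 98 g$
$h = \frac{340673}{25}$ ($h = 8 - \left(\left(4 - \frac{98}{25 + 0}\right) - 13619\right) = 8 - \left(\left(4 - \frac{98}{25}\right) - 13619\right) = 8 - \left(\frac{2}{25} - 13619\right) = 8 - - \frac{340473}{25} = 8 + \frac{340473}{25} = \frac{340673}{25} \approx 13627.0$)
$\left(h + 25412\right) - 19900 = \left(\frac{340673}{25} + 25412\right) - 19900 = \frac{975973}{25} - 19900 = \frac{478473}{25}$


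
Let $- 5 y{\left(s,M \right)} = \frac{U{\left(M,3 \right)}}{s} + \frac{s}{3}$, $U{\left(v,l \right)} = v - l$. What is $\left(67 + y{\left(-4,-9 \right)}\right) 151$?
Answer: $\frac{30200}{3} \approx 10067.0$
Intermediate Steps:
$y{\left(s,M \right)} = - \frac{s}{15} - \frac{-3 + M}{5 s}$ ($y{\left(s,M \right)} = - \frac{\frac{M - 3}{s} + \frac{s}{3}}{5} = - \frac{\frac{M - 3}{s} + s \frac{1}{3}}{5} = - \frac{\frac{-3 + M}{s} + \frac{s}{3}}{5} = - \frac{\frac{s}{3} + \frac{-3 + M}{s}}{5} = - \frac{s}{15} - \frac{-3 + M}{5 s}$)
$\left(67 + y{\left(-4,-9 \right)}\right) 151 = \left(67 + \frac{9 - \left(-4\right)^{2} - -27}{15 \left(-4\right)}\right) 151 = \left(67 + \frac{1}{15} \left(- \frac{1}{4}\right) \left(9 - 16 + 27\right)\right) 151 = \left(67 + \frac{1}{15} \left(- \frac{1}{4}\right) 20\right) 151 = \left(67 - \frac{1}{3}\right) 151 = \frac{200}{3} \cdot 151 = \frac{30200}{3}$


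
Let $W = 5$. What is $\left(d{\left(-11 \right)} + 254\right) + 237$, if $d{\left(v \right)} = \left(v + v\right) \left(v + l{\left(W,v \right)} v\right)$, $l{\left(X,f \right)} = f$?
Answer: $-1929$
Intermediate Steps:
$d{\left(v \right)} = 2 v \left(v + v^{2}\right)$ ($d{\left(v \right)} = \left(v + v\right) \left(v + v v\right) = 2 v \left(v + v^{2}\right)$)
$\left(d{\left(-11 \right)} + 254\right) + 237 = \left(2 \left(-11\right)^{2} \left(1 - 11\right) + 254\right) + 237 = \left(2 \cdot 121 \left(-10\right) + 254\right) + 237 = \left(-2420 + 254\right) + 237 = -2166 + 237 = -1929$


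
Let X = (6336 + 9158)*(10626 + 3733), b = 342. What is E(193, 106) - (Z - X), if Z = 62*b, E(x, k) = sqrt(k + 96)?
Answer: 222457142 + sqrt(202) ≈ 2.2246e+8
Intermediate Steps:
E(x, k) = sqrt(96 + k)
Z = 21204 (Z = 62*342 = 21204)
X = 222478346 (X = 15494*14359 = 222478346)
E(193, 106) - (Z - X) = sqrt(96 + 106) - (21204 - 1*222478346) = sqrt(202) - (21204 - 222478346) = sqrt(202) - 1*(-222457142) = sqrt(202) + 222457142 = 222457142 + sqrt(202)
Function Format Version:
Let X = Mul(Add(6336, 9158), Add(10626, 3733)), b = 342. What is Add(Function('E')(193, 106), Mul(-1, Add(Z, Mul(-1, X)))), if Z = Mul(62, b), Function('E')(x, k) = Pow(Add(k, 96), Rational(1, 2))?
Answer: Add(222457142, Pow(202, Rational(1, 2))) ≈ 2.2246e+8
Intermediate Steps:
Function('E')(x, k) = Pow(Add(96, k), Rational(1, 2))
Z = 21204 (Z = Mul(62, 342) = 21204)
X = 222478346 (X = Mul(15494, 14359) = 222478346)
Add(Function('E')(193, 106), Mul(-1, Add(Z, Mul(-1, X)))) = Add(Pow(Add(96, 106), Rational(1, 2)), Mul(-1, Add(21204, Mul(-1, 222478346)))) = Add(Pow(202, Rational(1, 2)), Mul(-1, Add(21204, -222478346))) = Add(Pow(202, Rational(1, 2)), Mul(-1, -222457142)) = Add(Pow(202, Rational(1, 2)), 222457142) = Add(222457142, Pow(202, Rational(1, 2)))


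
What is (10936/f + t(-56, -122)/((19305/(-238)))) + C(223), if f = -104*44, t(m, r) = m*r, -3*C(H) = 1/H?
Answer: -1491585547/17220060 ≈ -86.619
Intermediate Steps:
C(H) = -1/(3*H)
f = -4576
(10936/f + t(-56, -122)/((19305/(-238)))) + C(223) = (10936/(-4576) + (-56*(-122))/((19305/(-238)))) - ⅓/223 = (10936*(-1/4576) + 6832/((19305*(-1/238)))) - ⅓*1/223 = (-1367/572 + 6832/(-19305/238)) - 1/669 = (-1367/572 + 6832*(-238/19305)) - 1/669 = (-1367/572 - 1626016/19305) - 1/669 = -6688609/77220 - 1/669 = -1491585547/17220060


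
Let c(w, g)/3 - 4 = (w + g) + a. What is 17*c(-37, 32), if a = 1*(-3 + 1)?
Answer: -153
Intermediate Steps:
a = -2 (a = 1*(-2) = -2)
c(w, g) = 6 + 3*g + 3*w (c(w, g) = 12 + 3*((w + g) - 2) = 12 + 3*((g + w) - 2) = 12 + 3*(-2 + g + w) = 12 + (-6 + 3*g + 3*w) = 6 + 3*g + 3*w)
17*c(-37, 32) = 17*(6 + 3*32 + 3*(-37)) = 17*(6 + 96 - 111) = 17*(-9) = -153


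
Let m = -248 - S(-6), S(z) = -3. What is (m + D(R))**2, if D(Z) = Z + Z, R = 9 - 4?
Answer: 55225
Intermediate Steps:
R = 5
m = -245 (m = -248 - 1*(-3) = -248 + 3 = -245)
D(Z) = 2*Z
(m + D(R))**2 = (-245 + 2*5)**2 = (-245 + 10)**2 = (-235)**2 = 55225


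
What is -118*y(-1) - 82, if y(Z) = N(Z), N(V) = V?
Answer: 36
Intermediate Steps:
y(Z) = Z
-118*y(-1) - 82 = -118*(-1) - 82 = 118 - 82 = 36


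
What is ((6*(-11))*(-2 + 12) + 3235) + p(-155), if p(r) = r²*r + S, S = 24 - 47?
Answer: -3721323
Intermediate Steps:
S = -23
p(r) = -23 + r³ (p(r) = r²*r - 23 = r³ - 23 = -23 + r³)
((6*(-11))*(-2 + 12) + 3235) + p(-155) = ((6*(-11))*(-2 + 12) + 3235) + (-23 + (-155)³) = (-66*10 + 3235) + (-23 - 3723875) = (-660 + 3235) - 3723898 = 2575 - 3723898 = -3721323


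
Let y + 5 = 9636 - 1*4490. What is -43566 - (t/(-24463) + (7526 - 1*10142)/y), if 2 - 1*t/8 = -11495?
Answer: -5478509909354/125764283 ≈ -43562.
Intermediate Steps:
t = 91976 (t = 16 - 8*(-11495) = 16 + 91960 = 91976)
y = 5141 (y = -5 + (9636 - 1*4490) = -5 + (9636 - 4490) = -5 + 5146 = 5141)
-43566 - (t/(-24463) + (7526 - 1*10142)/y) = -43566 - (91976/(-24463) + (7526 - 1*10142)/5141) = -43566 - (91976*(-1/24463) + (7526 - 10142)*(1/5141)) = -43566 - (-91976/24463 - 2616*1/5141) = -43566 - (-91976/24463 - 2616/5141) = -43566 - 1*(-536843824/125764283) = -43566 + 536843824/125764283 = -5478509909354/125764283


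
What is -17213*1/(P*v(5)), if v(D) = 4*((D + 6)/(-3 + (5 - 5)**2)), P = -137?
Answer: -51639/6028 ≈ -8.5665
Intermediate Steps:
v(D) = -8 - 4*D/3 (v(D) = 4*((6 + D)/(-3 + 0**2)) = 4*((6 + D)/(-3 + 0)) = 4*((6 + D)/(-3)) = 4*((6 + D)*(-1/3)) = 4*(-2 - D/3) = -8 - 4*D/3)
-17213*1/(P*v(5)) = -17213*(-1/(137*(-8 - 4/3*5))) = -17213*(-1/(137*(-8 - 20/3))) = -17213/((-44/3*(-137))) = -17213/6028/3 = -17213*3/6028 = -51639/6028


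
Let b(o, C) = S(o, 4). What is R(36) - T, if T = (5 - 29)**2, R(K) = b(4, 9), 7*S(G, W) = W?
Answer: -4028/7 ≈ -575.43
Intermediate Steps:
S(G, W) = W/7
b(o, C) = 4/7 (b(o, C) = (1/7)*4 = 4/7)
R(K) = 4/7
T = 576 (T = (-24)**2 = 576)
R(36) - T = 4/7 - 1*576 = 4/7 - 576 = -4028/7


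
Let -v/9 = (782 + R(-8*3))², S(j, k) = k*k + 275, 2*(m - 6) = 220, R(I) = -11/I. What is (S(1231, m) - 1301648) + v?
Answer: -435077529/64 ≈ -6.7981e+6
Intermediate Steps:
m = 116 (m = 6 + (½)*220 = 6 + 110 = 116)
S(j, k) = 275 + k² (S(j, k) = k² + 275 = 275 + k²)
v = -352650841/64 (v = -9*(782 - 11/((-8*3)))² = -9*(782 - 11/(-24))² = -9*(782 - 11*(-1/24))² = -9*(782 + 11/24)² = -9*(18779/24)² = -9*352650841/576 = -352650841/64 ≈ -5.5102e+6)
(S(1231, m) - 1301648) + v = ((275 + 116²) - 1301648) - 352650841/64 = ((275 + 13456) - 1301648) - 352650841/64 = (13731 - 1301648) - 352650841/64 = -1287917 - 352650841/64 = -435077529/64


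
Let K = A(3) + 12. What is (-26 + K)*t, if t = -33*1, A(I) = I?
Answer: 363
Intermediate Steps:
t = -33
K = 15 (K = 3 + 12 = 15)
(-26 + K)*t = (-26 + 15)*(-33) = -11*(-33) = 363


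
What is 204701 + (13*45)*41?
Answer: 228686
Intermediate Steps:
204701 + (13*45)*41 = 204701 + 585*41 = 204701 + 23985 = 228686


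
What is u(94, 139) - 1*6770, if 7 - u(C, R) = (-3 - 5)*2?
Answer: -6747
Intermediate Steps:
u(C, R) = 23 (u(C, R) = 7 - (-3 - 5)*2 = 7 - (-8)*2 = 7 - 1*(-16) = 7 + 16 = 23)
u(94, 139) - 1*6770 = 23 - 1*6770 = 23 - 6770 = -6747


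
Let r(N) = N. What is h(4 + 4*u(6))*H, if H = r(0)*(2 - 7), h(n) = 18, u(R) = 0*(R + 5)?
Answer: 0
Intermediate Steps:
u(R) = 0 (u(R) = 0*(5 + R) = 0)
H = 0 (H = 0*(2 - 7) = 0*(-5) = 0)
h(4 + 4*u(6))*H = 18*0 = 0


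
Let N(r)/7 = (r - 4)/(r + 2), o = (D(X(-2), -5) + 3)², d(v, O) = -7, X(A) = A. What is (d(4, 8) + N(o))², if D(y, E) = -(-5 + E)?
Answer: 196/3249 ≈ 0.060326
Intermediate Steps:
D(y, E) = 5 - E
o = 169 (o = ((5 - 1*(-5)) + 3)² = ((5 + 5) + 3)² = (10 + 3)² = 13² = 169)
N(r) = 7*(-4 + r)/(2 + r) (N(r) = 7*((r - 4)/(r + 2)) = 7*((-4 + r)/(2 + r)) = 7*(-4 + r)/(2 + r))
(d(4, 8) + N(o))² = (-7 + 7*(-4 + 169)/(2 + 169))² = (-7 + 7*165/171)² = (-7 + 7*(1/171)*165)² = (-7 + 385/57)² = (-14/57)² = 196/3249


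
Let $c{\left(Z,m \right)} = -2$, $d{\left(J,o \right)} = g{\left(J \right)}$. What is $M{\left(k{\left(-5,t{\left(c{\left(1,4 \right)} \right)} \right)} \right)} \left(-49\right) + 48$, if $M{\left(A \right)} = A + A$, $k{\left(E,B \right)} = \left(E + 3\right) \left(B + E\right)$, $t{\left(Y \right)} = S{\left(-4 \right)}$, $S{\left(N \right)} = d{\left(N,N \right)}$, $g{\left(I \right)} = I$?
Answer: $-1716$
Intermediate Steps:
$d{\left(J,o \right)} = J$
$S{\left(N \right)} = N$
$t{\left(Y \right)} = -4$
$k{\left(E,B \right)} = \left(3 + E\right) \left(B + E\right)$
$M{\left(A \right)} = 2 A$
$M{\left(k{\left(-5,t{\left(c{\left(1,4 \right)} \right)} \right)} \right)} \left(-49\right) + 48 = 2 \left(\left(-5\right)^{2} + 3 \left(-4\right) + 3 \left(-5\right) - -20\right) \left(-49\right) + 48 = 2 \left(25 - 12 - 15 + 20\right) \left(-49\right) + 48 = 2 \cdot 18 \left(-49\right) + 48 = 36 \left(-49\right) + 48 = -1764 + 48 = -1716$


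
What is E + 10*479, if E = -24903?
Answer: -20113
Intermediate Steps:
E + 10*479 = -24903 + 10*479 = -24903 + 4790 = -20113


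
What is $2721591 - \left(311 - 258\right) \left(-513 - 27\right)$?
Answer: $2750211$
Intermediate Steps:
$2721591 - \left(311 - 258\right) \left(-513 - 27\right) = 2721591 - 53 \left(-540\right) = 2721591 - -28620 = 2721591 + 28620 = 2750211$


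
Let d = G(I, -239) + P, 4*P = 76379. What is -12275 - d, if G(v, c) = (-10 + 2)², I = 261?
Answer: -125735/4 ≈ -31434.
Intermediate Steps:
P = 76379/4 (P = (¼)*76379 = 76379/4 ≈ 19095.)
G(v, c) = 64 (G(v, c) = (-8)² = 64)
d = 76635/4 (d = 64 + 76379/4 = 76635/4 ≈ 19159.)
-12275 - d = -12275 - 1*76635/4 = -12275 - 76635/4 = -125735/4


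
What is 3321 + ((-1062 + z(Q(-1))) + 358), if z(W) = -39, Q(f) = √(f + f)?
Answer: 2578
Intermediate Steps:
Q(f) = √2*√f (Q(f) = √(2*f) = √2*√f)
3321 + ((-1062 + z(Q(-1))) + 358) = 3321 + ((-1062 - 39) + 358) = 3321 + (-1101 + 358) = 3321 - 743 = 2578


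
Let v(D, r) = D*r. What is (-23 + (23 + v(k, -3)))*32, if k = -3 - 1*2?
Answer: 480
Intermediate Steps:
k = -5 (k = -3 - 2 = -5)
(-23 + (23 + v(k, -3)))*32 = (-23 + (23 - 5*(-3)))*32 = (-23 + (23 + 15))*32 = (-23 + 38)*32 = 15*32 = 480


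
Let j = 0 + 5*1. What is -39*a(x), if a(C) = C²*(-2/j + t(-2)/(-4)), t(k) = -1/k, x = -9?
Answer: 66339/40 ≈ 1658.5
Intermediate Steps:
j = 5 (j = 0 + 5 = 5)
a(C) = -21*C²/40 (a(C) = C²*(-2/5 - 1/(-2)/(-4)) = C²*(-2*⅕ - 1*(-½)*(-¼)) = C²*(-⅖ + (½)*(-¼)) = C²*(-⅖ - ⅛) = C²*(-21/40) = -21*C²/40)
-39*a(x) = -(-819)*(-9)²/40 = -(-819)*81/40 = -39*(-1701/40) = 66339/40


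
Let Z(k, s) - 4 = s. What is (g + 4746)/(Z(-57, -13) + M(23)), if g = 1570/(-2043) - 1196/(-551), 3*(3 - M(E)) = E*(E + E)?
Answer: -1336029334/100937139 ≈ -13.236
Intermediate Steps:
Z(k, s) = 4 + s
M(E) = 3 - 2*E²/3 (M(E) = 3 - E*(E + E)/3 = 3 - E*2*E/3 = 3 - 2*E²/3)
g = 1578358/1125693 (g = 1570*(-1/2043) - 1196*(-1/551) = -1570/2043 + 1196/551 = 1578358/1125693 ≈ 1.4021)
(g + 4746)/(Z(-57, -13) + M(23)) = (1578358/1125693 + 4746)/((4 - 13) + (3 - ⅔*23²)) = 5344117336/(1125693*(-9 + (3 - ⅔*529))) = 5344117336/(1125693*(-9 + (3 - 1058/3))) = 5344117336/(1125693*(-9 - 1049/3)) = 5344117336/(1125693*(-1076/3)) = (5344117336/1125693)*(-3/1076) = -1336029334/100937139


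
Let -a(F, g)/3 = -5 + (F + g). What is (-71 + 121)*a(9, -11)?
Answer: 1050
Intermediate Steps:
a(F, g) = 15 - 3*F - 3*g (a(F, g) = -3*(-5 + (F + g)) = -3*(-5 + F + g) = 15 - 3*F - 3*g)
(-71 + 121)*a(9, -11) = (-71 + 121)*(15 - 3*9 - 3*(-11)) = 50*(15 - 27 + 33) = 50*21 = 1050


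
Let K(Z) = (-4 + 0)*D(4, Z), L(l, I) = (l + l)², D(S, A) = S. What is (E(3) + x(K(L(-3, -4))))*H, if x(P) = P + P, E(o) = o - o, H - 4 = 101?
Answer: -3360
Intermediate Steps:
H = 105 (H = 4 + 101 = 105)
E(o) = 0
L(l, I) = 4*l² (L(l, I) = (2*l)² = 4*l²)
K(Z) = -16 (K(Z) = (-4 + 0)*4 = -4*4 = -16)
x(P) = 2*P
(E(3) + x(K(L(-3, -4))))*H = (0 + 2*(-16))*105 = (0 - 32)*105 = -32*105 = -3360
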